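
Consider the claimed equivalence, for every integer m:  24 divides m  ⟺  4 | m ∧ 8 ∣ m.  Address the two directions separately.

(←) This fails: take m = 8. Both 4 ∣ 8 and 8 ∣ 8, yet 8 is not a multiple of 24 (since 8 = 0·24 + 8), so 24 ∤ 8.

(→) If 24 ∣ m, write m = 24q. Since 24 = 6·4, m = 4·(6q), so 4 ∣ m; and since 24 = 3·8, m = 8·(3q), so 8 ∣ m.

Only the forward implication holds.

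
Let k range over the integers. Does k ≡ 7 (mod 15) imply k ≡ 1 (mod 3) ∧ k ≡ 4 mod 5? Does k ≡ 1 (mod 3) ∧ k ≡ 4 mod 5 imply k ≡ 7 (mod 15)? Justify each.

Neither implication holds.

(→) This fails: k = 7 gives 7 ≡ 7 (mod 15) but 7 ≡ 2 (mod 5), so the conjunction on the right does not hold.

(←) This fails: k = 4 satisfies both congruences on the right (4 ≡ 1 mod 3 and 4 ≡ 4 mod 5) yet 4 ≡ 4 (mod 15), not 7.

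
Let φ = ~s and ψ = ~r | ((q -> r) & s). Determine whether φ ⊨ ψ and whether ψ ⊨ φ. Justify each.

(⇒) fails and (⇐) fails.

(⟹) This fails. Under r = T, s = F, q = F, the left side is true but the right side is false.

(⟸) This fails. Under r = F, s = T, q = F, the left side is false but the right side is true.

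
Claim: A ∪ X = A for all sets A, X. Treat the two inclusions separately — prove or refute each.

Forward inclusion. This inclusion fails. Take A = ∅, X = {1}; then 1 ∈ A ∪ X but 1 ∉ A.

Reverse inclusion. Let x ∈ A. Then either x ∈ A and x ∉ X; or x ∈ A ∩ X. In each case x ∈ A ∪ X, so A ⊆ A ∪ X.

(⊆) fails; (⊇) holds.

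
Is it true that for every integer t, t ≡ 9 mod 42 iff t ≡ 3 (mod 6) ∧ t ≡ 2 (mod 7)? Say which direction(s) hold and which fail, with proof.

Equivalent; both directions hold.

(⟹) Suppose t ≡ 9 (mod 42); write t = 42j + 9. Since 6 ∣ 42, reducing mod 6 gives t ≡ 9 ≡ 3 (mod 6); since 7 ∣ 42, reducing mod 7 gives t ≡ 9 ≡ 2 (mod 7).

(⟸) Conversely, if t ≡ 3 (mod 6) and t ≡ 2 (mod 7), then by the Chinese remainder theorem t ≡ 9 (mod 42). This is exactly t ≡ 9 (mod 42).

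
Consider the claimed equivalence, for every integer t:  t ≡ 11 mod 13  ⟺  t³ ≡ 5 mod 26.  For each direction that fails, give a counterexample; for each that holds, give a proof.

(⟹) This fails: take t = 24. Then 24 ≡ 11 (mod 13), but 24³ = 13824 ≡ 18 (mod 26), not 5.

(⟸) This fails: take t = 7. Then 7³ = 343 ≡ 5 (mod 26), yet 7 ≡ 7 (mod 13), not 11.

Both directions fail.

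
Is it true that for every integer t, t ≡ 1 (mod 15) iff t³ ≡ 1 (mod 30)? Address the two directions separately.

Only the converse holds.

(←) The residues r modulo 30 with r³ ≡ 1 (mod 30) are exactly {1}, and each is ≡ 1 (mod 15).

(→) This fails: take t = 16. Then 16 ≡ 1 (mod 15), but 16³ = 4096 ≡ 16 (mod 30), not 1.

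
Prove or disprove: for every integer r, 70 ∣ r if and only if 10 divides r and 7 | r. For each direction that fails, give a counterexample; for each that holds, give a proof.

Both directions hold.

(←) Suppose 10 ∣ r and 7 ∣ r. Any common multiple of 10 and 7 is a multiple of their lcm; here gcd(10, 7) = 1, so lcm(10, 7) = 10·7 = 70, so 70 ∣ r.

(→) If 70 ∣ r, write r = 70q. Since 70 = 7·10, r = 10·(7q), so 10 ∣ r; and since 70 = 10·7, r = 7·(10q), so 7 ∣ r.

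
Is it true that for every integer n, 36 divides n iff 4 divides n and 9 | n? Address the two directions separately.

[⇐] Suppose 4 ∣ n and 9 ∣ n. Any common multiple of 4 and 9 is a multiple of their lcm; here gcd(4, 9) = 1, so lcm(4, 9) = 4·9 = 36, so 36 ∣ n.

[⇒] If 36 ∣ n, write n = 36q. Since 36 = 9·4, n = 4·(9q), so 4 ∣ n; and since 36 = 4·9, n = 9·(4q), so 9 ∣ n.

The biconditional holds.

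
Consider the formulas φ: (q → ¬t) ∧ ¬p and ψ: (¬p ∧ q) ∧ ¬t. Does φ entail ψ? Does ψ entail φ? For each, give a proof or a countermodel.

(⟹) This fails. Under t = F, p = F, q = F, the left side is true but the right side is false.

(⟸) Assume the antecedent. If t is true, the antecedent cannot hold. If t is false, the antecedent forces (t = F, p = F, q = T), and (q → ¬t) ∧ ¬p holds there. Either way (q → ¬t) ∧ ¬p holds.

The forward direction fails; the converse holds.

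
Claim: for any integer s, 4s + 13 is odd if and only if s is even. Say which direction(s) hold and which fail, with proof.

(⟹) This fails: take s = 7. Then 4s + 13 = 41, which is odd, yet s = 7 is odd, not even.

(⟸) Suppose s is even. Since 4 is even, 4s is even for every s, so 4s + 13 has the same parity as 13, which is odd. Hence 4s + 13 is odd.

Only the reverse direction holds.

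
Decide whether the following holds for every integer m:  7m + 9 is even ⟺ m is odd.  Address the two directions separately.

[⇒] Suppose 7m + 9 is even. Since 7 is odd, 7m and m have the same parity, so 7m + 9 ≡ m + 9 (mod 2). As 9 is odd, 7m + 9 is even exactly when m is odd. Thus m is odd.

[⇐] Conversely, suppose m is odd; write m = 2j + 1. Then 7m + 9 = 7·(2j + 1) + 9 = 2·7j + 16, which is even.

Equivalent; both directions hold.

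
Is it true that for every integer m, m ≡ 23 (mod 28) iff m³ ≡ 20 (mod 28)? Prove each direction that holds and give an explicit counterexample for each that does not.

(→) This fails: take m = 23. Then 23 ≡ 23 (mod 28), but 23³ = 12167 ≡ 15 (mod 28), not 20.

(←) This fails: take m = 6. Then 6³ = 216 ≡ 20 (mod 28), yet 6 ≡ 6 (mod 28), not 23.

Both directions fail.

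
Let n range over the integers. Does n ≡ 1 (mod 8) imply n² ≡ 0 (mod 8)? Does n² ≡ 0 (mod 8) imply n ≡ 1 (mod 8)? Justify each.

[⇒] This fails: take n = 1. Then 1 ≡ 1 (mod 8), but 1² = 1 ≡ 1 (mod 8), not 0.

[⇐] This fails: take n = 0. Then 0² = 0 ≡ 0 (mod 8), yet 0 ≡ 0 (mod 8), not 1.

Both directions fail.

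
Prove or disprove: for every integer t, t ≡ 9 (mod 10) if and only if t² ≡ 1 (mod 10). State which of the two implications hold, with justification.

(⟹) Suppose t ≡ 9 (mod 10). Write t = 10j + 9. Then (10j + 9)² = 100j² + 180j + 81 = 10(10j² + 18j + 8) + 1, so t² ≡ 1 (mod 10).

(⟸) This fails: take t = 1. Then 1² = 1 ≡ 1 (mod 10), yet 1 ≡ 1 (mod 10), not 9.

(⇒) holds; (⇐) fails.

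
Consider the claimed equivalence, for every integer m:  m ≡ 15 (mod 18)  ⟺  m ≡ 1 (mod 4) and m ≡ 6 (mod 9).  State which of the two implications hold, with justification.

Only the converse holds.

(→) This fails: m = 15 gives 15 ≡ 15 (mod 18) but 15 ≡ 3 (mod 4), so the conjunction on the right does not hold.

(←) Conversely, if m ≡ 1 (mod 4) and m ≡ 6 (mod 9), then by the Chinese remainder theorem m ≡ 33 (mod 36). Since 33 ≡ 15 (mod 18) and 18 ∣ 36, we get m ≡ 15 (mod 18).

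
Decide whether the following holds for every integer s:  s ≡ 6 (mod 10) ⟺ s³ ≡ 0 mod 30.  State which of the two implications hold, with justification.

Neither implication holds.

Forward direction. This fails: take s = 6. Then 6 ≡ 6 (mod 10), but 6³ = 216 ≡ 6 (mod 30), not 0.

Converse. This fails: take s = 0. Then 0³ = 0 ≡ 0 (mod 30), yet 0 ≡ 0 (mod 10), not 6.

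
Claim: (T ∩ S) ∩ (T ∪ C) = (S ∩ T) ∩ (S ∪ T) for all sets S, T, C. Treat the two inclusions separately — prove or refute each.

Both inclusions hold.

(⟸) Let x ∈ (S ∩ T) ∩ (S ∪ T). Then either x ∈ S ∩ T and x ∉ C; or x ∈ S ∩ T ∩ C. In each case x ∈ (T ∩ S) ∩ (T ∪ C), so (S ∩ T) ∩ (S ∪ T) ⊆ (T ∩ S) ∩ (T ∪ C).

(⟹) Let x ∈ (T ∩ S) ∩ (T ∪ C). Then either x ∈ S ∩ T and x ∉ C; or x ∈ S ∩ T ∩ C. In each case x ∈ (S ∩ T) ∩ (S ∪ T), so (T ∩ S) ∩ (T ∪ C) ⊆ (S ∩ T) ∩ (S ∪ T).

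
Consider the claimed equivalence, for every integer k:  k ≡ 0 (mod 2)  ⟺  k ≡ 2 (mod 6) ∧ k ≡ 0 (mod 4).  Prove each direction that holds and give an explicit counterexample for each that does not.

(⇒) fails; (⇐) holds.

(⟸) If k ≡ 2 (mod 6) and k ≡ 0 (mod 4), then by the Chinese remainder theorem k ≡ 8 (mod 12). Since 8 ≡ 0 (mod 2) and 2 ∣ 12, we get k ≡ 0 (mod 2).

(⟹) This fails: k = 0 gives 0 ≡ 0 (mod 2) but 0 ≡ 0 (mod 6), so the conjunction on the right does not hold.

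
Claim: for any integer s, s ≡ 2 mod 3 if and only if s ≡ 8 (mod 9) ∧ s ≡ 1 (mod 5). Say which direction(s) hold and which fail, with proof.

[⇒] This fails: s = 32 gives 32 ≡ 2 (mod 3) but 32 ≡ 5 (mod 9), so the conjunction on the right does not hold.

[⇐] Conversely, if s ≡ 8 (mod 9) and s ≡ 1 (mod 5), then by the Chinese remainder theorem s ≡ 26 (mod 45). Since 26 ≡ 2 (mod 3) and 3 ∣ 45, we get s ≡ 2 (mod 3).

(⇒) fails; (⇐) holds.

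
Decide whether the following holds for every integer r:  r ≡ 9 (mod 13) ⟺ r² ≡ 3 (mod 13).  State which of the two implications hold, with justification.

[⇒] Suppose r ≡ 9 (mod 13). Write r = 13j + 9. Then (13j + 9)² = 169j² + 234j + 81 = 13(13j² + 18j + 6) + 3, so r² ≡ 3 (mod 13).

[⇐] This fails: take r = 4. Then 4² = 16 ≡ 3 (mod 13), yet 4 ≡ 4 (mod 13), not 9.

The forward direction holds; the converse fails.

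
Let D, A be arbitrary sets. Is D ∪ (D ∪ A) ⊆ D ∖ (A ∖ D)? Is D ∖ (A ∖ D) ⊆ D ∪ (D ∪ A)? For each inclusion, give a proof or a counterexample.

The sets are not equal: only the reverse inclusion holds.

Reverse inclusion. Let x ∈ D ∖ (A ∖ D). Then either x ∈ D and x ∉ A; or x ∈ D ∩ A. In each case x ∈ D ∪ (D ∪ A), so D ∖ (A ∖ D) ⊆ D ∪ (D ∪ A).

Forward inclusion. This inclusion fails. Take D = ∅, A = {1}; then 1 ∈ D ∪ (D ∪ A) but 1 ∉ D ∖ (A ∖ D).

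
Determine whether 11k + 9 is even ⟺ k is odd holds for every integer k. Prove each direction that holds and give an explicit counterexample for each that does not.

Both directions hold; the statement is true.

[⇒] Suppose 11k + 9 is even. Since 11 is odd, 11k and k have the same parity, so 11k + 9 ≡ k + 9 (mod 2). As 9 is odd, 11k + 9 is even exactly when k is odd. Thus k is odd.

[⇐] Conversely, suppose k is odd; write k = 2j + 1. Then 11k + 9 = 11·(2j + 1) + 9 = 2·11j + 20, which is even.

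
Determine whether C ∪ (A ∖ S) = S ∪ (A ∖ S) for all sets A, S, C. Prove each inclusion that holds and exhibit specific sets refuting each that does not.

Neither inclusion holds.

(⊆) This inclusion fails. Take A = ∅, S = ∅, C = {1}; then 1 ∈ C ∪ (A ∖ S) but 1 ∉ S ∪ (A ∖ S).

(⊇) This inclusion fails. Take A = ∅, S = {1}, C = ∅; then 1 ∈ S ∪ (A ∖ S) but 1 ∉ C ∪ (A ∖ S).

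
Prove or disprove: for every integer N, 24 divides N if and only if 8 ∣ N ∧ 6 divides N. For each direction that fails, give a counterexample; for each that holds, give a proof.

Both directions hold; the statement is true.

(⟹) If 24 ∣ N, write N = 24q. Since 24 = 3·8, N = 8·(3q), so 8 ∣ N; and since 24 = 4·6, N = 6·(4q), so 6 ∣ N.

(⟸) Suppose 8 ∣ N and 6 ∣ N. Any common multiple of 8 and 6 is a multiple of their lcm; here lcm(8, 6) = 8·6/gcd(8, 6) = 48/2 = 24, so 24 ∣ N.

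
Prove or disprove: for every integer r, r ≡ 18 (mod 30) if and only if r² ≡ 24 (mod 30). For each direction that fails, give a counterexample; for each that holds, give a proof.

Only the forward direction holds.

(⟹) Suppose r ≡ 18 (mod 30). Write r = 30j + 18. Then (30j + 18)² = 900j² + 1080j + 324 = 30(30j² + 36j + 10) + 24, so r² ≡ 24 (mod 30).

(⟸) This fails: take r = 12. Then 12² = 144 ≡ 24 (mod 30), yet 12 ≡ 12 (mod 30), not 18.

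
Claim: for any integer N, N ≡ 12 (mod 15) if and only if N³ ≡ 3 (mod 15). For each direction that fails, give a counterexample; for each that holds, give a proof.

Equivalent; both directions hold.

(→) Suppose N ≡ 12 (mod 15). Write N = 15j + 12. Then (15j + 12)³ = 3375j³ + 8100j² + 6480j + 1728 = 15(225j³ + 540j² + 432j + 115) + 3, so N³ ≡ 3 (mod 15).

(←) Conversely, suppose N³ ≡ 3 (mod 15). The only residue r in {0, …, 14} with r³ ≡ 3 (mod 15) is r = 12, so N ≡ 12 (mod 15).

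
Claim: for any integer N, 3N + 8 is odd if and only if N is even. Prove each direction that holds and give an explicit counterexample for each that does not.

Both directions fail.

(⟹) This fails: N = 1 gives 3N + 8 = 11, which is odd, but 1 is odd, not even.

(⟸) This also fails: N = 6 is even, but 3N + 8 = 26 is even, not odd.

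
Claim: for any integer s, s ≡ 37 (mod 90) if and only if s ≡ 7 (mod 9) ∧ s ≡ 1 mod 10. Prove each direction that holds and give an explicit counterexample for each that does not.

(⇒) This fails: s = 37 gives 37 ≡ 37 (mod 90) but 37 ≡ 1 (mod 9), so the conjunction on the right does not hold.

(⇐) This fails: s = 61 satisfies both congruences on the right (61 ≡ 7 mod 9 and 61 ≡ 1 mod 10) yet 61 ≡ 61 (mod 90), not 37.

Both directions fail.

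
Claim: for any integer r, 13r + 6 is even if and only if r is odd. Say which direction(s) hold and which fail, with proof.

Forward direction. This fails: r = 6 gives 13r + 6 = 84, which is even, but 6 is even, not odd.

Converse. This also fails: r = 1 is odd, but 13r + 6 = 19 is odd, not even.

Both directions fail.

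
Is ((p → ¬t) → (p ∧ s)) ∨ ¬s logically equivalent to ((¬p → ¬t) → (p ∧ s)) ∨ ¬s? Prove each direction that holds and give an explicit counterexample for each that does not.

The forward direction holds; the converse fails.

[⇐] This fails. Under s = T, t = T, p = F, the left side is false but the right side is true.

[⇒] Assume the antecedent. If s is true, the antecedent forces (s = T, t = F, p = T) or (s = T, t = T, p = T), and ((¬p → ¬t) → (p ∧ s)) ∨ ¬s holds there. If s is false, ((¬p → ¬t) → (p ∧ s)) ∨ ¬s reduces to true regardless of the other variables. Either way ((¬p → ¬t) → (p ∧ s)) ∨ ¬s holds.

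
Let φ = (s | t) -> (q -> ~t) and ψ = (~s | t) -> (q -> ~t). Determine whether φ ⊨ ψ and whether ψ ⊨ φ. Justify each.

Forward direction. Assume the antecedent. If q is true, the antecedent forces (q = T, s = F, t = F) or (q = T, s = T, t = F), and (~s | t) -> (q -> ~t) holds there. If q is false, (~s | t) -> (q -> ~t) reduces to true regardless of the other variables. Either way (~s | t) -> (q -> ~t) holds.

Converse. Assume the antecedent. If q is true, the antecedent forces (q = T, s = F, t = F) or (q = T, s = T, t = F), and (s | t) -> (q -> ~t) holds there. If q is false, (s | t) -> (q -> ~t) reduces to true regardless of the other variables. Either way (s | t) -> (q -> ~t) holds.

Both implications hold.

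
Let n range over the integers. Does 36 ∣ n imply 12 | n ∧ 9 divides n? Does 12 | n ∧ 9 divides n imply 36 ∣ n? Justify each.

Equivalent; both directions hold.

[⇒] If 36 ∣ n, write n = 36q. Since 36 = 3·12, n = 12·(3q), so 12 ∣ n; and since 36 = 4·9, n = 9·(4q), so 9 ∣ n.

[⇐] Suppose 12 ∣ n and 9 ∣ n. Any common multiple of 12 and 9 is a multiple of their lcm; here lcm(12, 9) = 12·9/gcd(12, 9) = 108/3 = 36, so 36 ∣ n.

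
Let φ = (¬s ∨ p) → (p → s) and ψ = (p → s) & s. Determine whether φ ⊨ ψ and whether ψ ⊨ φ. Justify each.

The forward direction fails; the converse holds.

(→) This fails. Under p = F, s = F, the left side is true but the right side is false.

(←) Assume the antecedent. If p is true, the antecedent forces (p = T, s = T), and (¬s ∨ p) → (p → s) holds there. If p is false, (¬s ∨ p) → (p → s) reduces to true regardless of the other variables. Either way (¬s ∨ p) → (p → s) holds.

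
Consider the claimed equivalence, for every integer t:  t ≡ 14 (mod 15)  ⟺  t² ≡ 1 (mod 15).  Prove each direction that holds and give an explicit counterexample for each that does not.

The forward direction holds; the converse fails.

(⇐) This fails: take t = 1. Then 1² = 1 ≡ 1 (mod 15), yet 1 ≡ 1 (mod 15), not 14.

(⇒) Suppose t ≡ 14 (mod 15). Write t = 15j + 14. Then (15j + 14)² = 225j² + 420j + 196 = 15(15j² + 28j + 13) + 1, so t² ≡ 1 (mod 15).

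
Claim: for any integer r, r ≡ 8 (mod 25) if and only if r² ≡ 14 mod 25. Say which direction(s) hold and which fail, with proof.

Not equivalent: only (⇒) holds.

(⇐) This fails: take r = 17. Then 17² = 289 ≡ 14 (mod 25), yet 17 ≡ 17 (mod 25), not 8.

(⇒) Suppose r ≡ 8 (mod 25). Write r = 25j + 8. Then (25j + 8)² = 625j² + 400j + 64 = 25(25j² + 16j + 2) + 14, so r² ≡ 14 (mod 25).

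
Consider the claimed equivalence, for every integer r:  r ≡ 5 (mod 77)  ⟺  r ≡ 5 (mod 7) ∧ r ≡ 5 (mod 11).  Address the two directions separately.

(⇒) Suppose r ≡ 5 (mod 77); write r = 77j + 5. Since 7 ∣ 77, reducing mod 7 gives r ≡ 5 (mod 7); since 11 ∣ 77, reducing mod 11 gives r ≡ 5 (mod 11).

(⇐) Conversely, if r ≡ 5 (mod 7) and r ≡ 5 (mod 11), then by the Chinese remainder theorem r ≡ 5 (mod 77). This is exactly r ≡ 5 (mod 77).

Equivalent; both directions hold.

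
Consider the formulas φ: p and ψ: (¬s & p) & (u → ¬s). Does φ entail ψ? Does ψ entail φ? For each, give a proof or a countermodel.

Only the converse holds.

(←) Assume the antecedent. If u is true, the antecedent forces (u = T, p = T, s = F), and p holds there. If u is false, the antecedent forces (u = F, p = T, s = F), and p holds there. Either way p holds.

(→) This fails. Under u = F, p = T, s = T, the left side is true but the right side is false.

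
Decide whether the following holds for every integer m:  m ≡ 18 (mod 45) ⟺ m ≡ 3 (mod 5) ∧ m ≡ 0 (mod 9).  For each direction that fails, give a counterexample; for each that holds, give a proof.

Forward direction. Suppose m ≡ 18 (mod 45); write m = 45j + 18. Since 5 ∣ 45, reducing mod 5 gives m ≡ 18 ≡ 3 (mod 5); since 9 ∣ 45, reducing mod 9 gives m ≡ 18 ≡ 0 (mod 9).

Converse. If m ≡ 3 (mod 5) and m ≡ 0 (mod 9), then by the Chinese remainder theorem m ≡ 18 (mod 45). This is exactly m ≡ 18 (mod 45).

The biconditional holds.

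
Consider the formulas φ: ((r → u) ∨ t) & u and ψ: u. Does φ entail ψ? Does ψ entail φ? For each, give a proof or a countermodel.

Both directions hold; the statement is true.

(⟹) Assume the antecedent. If t is true, the antecedent forces (t = T, r = F, u = T) or (t = T, r = T, u = T), and u holds there. If t is false, the antecedent forces (t = F, r = F, u = T) or (t = F, r = T, u = T), and u holds there. Either way u holds.

(⟸) Assume the antecedent. If t is true, the antecedent forces (t = T, r = F, u = T) or (t = T, r = T, u = T), and ((r → u) ∨ t) & u holds there. If t is false, the antecedent forces (t = F, r = F, u = T) or (t = F, r = T, u = T), and ((r → u) ∨ t) & u holds there. Either way ((r → u) ∨ t) & u holds.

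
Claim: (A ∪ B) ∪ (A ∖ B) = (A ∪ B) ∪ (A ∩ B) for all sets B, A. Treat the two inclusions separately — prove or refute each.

(⊆) Let x ∈ (A ∪ B) ∪ (A ∖ B). Then either x ∈ B and x ∉ A; or x ∈ A and x ∉ B; or x ∈ B ∩ A. In each case x ∈ (A ∪ B) ∪ (A ∩ B), so (A ∪ B) ∪ (A ∖ B) ⊆ (A ∪ B) ∪ (A ∩ B).

(⊇) Let x ∈ (A ∪ B) ∪ (A ∩ B). Then either x ∈ B and x ∉ A; or x ∈ A and x ∉ B; or x ∈ B ∩ A. In each case x ∈ (A ∪ B) ∪ (A ∖ B), so (A ∪ B) ∪ (A ∩ B) ⊆ (A ∪ B) ∪ (A ∖ B).

Both inclusions hold; the sets are equal.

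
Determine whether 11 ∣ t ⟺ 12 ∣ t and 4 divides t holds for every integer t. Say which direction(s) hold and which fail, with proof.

Neither direction holds.

(→) This fails: take t = 11. Certainly 11 ∣ 11, but 12 ∤ 11.

(←) This fails: take t = 12. Both 12 ∣ 12 and 4 ∣ 12, yet 12 is not a multiple of 11 (since 12 = 1·11 + 1), so 11 ∤ 12.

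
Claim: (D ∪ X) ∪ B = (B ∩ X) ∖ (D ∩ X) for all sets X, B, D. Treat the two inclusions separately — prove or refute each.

(⊆) This inclusion fails. Take X = {1}, B = ∅, D = ∅; then 1 ∈ (D ∪ X) ∪ B but 1 ∉ (B ∩ X) ∖ (D ∩ X).

(⊇) Let x ∈ (B ∩ X) ∖ (D ∩ X). Then x ∈ X ∩ B and x ∉ D, from which x ∈ (D ∪ X) ∪ B.

The sets are not equal: only the reverse inclusion holds.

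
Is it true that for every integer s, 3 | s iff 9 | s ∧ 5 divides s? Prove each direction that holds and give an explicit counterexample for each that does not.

Only the reverse direction holds.

Forward direction. This fails: take s = 3. Certainly 3 ∣ 3, but 9 ∤ 3.

Converse. Suppose 9 ∣ s and 5 ∣ s. Any common multiple of 9 and 5 is a multiple of their lcm; here gcd(9, 5) = 1, so lcm(9, 5) = 9·5 = 45, so 45 ∣ s. Since 3 ∣ 45, it follows that 3 ∣ s.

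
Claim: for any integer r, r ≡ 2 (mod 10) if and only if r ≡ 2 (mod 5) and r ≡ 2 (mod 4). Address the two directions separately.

(⇒) This fails: r = 12 gives 12 ≡ 2 (mod 10) but 12 ≡ 0 (mod 4), so the conjunction on the right does not hold.

(⇐) Conversely, if r ≡ 2 (mod 5) and r ≡ 2 (mod 4), then by the Chinese remainder theorem r ≡ 2 (mod 20). Since 2 ≡ 2 (mod 10) and 10 ∣ 20, we get r ≡ 2 (mod 10).

The forward direction fails; the converse holds.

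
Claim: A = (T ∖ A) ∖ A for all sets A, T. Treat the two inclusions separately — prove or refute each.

Neither inclusion holds.

(⟹) This inclusion fails. Take A = {1}, T = ∅; then 1 ∈ A but 1 ∉ (T ∖ A) ∖ A.

(⟸) This inclusion fails. Take A = ∅, T = {1}; then 1 ∈ (T ∖ A) ∖ A but 1 ∉ A.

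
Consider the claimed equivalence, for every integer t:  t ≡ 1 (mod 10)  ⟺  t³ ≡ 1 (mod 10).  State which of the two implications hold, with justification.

Both implications hold.

(→) Suppose t ≡ 1 (mod 10). Write t = 10j + 1. Then (10j + 1)³ = 1000j³ + 300j² + 30j + 1 = 10(100j³ + 30j² + 3j) + 1, so t³ ≡ 1 (mod 10).

(←) Conversely, suppose t³ ≡ 1 (mod 10). The only residue r in {0, …, 9} with r³ ≡ 1 (mod 10) is r = 1, so t ≡ 1 (mod 10).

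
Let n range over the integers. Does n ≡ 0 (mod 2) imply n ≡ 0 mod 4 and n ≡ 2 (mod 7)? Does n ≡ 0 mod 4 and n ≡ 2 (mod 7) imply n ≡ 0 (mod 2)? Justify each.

Forward direction. This fails: n = 0 gives 0 ≡ 0 (mod 2) but 0 ≡ 0 (mod 7), so the conjunction on the right does not hold.

Converse. If n ≡ 0 (mod 4) and n ≡ 2 (mod 7), then by the Chinese remainder theorem n ≡ 16 (mod 28). Since 16 ≡ 0 (mod 2) and 2 ∣ 28, we get n ≡ 0 (mod 2).

The forward direction fails; the converse holds.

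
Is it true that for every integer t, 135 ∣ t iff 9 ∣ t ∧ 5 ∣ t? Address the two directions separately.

Only the forward direction holds.

(⇒) If 135 ∣ t, write t = 135q. Since 135 = 15·9, t = 9·(15q), so 9 ∣ t; and since 135 = 27·5, t = 5·(27q), so 5 ∣ t.

(⇐) This fails: take t = 45. Both 9 ∣ 45 and 5 ∣ 45, yet 45 is not a multiple of 135 (since 45 = 0·135 + 45), so 135 ∤ 45.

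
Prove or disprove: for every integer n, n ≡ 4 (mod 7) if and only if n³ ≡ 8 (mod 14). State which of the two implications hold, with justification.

Both directions fail.

Forward direction. This fails: take n = 11. Then 11 ≡ 4 (mod 7), but 11³ = 1331 ≡ 1 (mod 14), not 8.

Converse. This fails: take n = 2. Then 2³ = 8 ≡ 8 (mod 14), yet 2 ≡ 2 (mod 7), not 4.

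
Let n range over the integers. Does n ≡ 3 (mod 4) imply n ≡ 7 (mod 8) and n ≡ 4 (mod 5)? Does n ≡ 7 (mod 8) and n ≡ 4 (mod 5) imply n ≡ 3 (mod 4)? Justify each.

Forward direction. This fails: n = 3 gives 3 ≡ 3 (mod 4) but 3 ≡ 3 (mod 8), so the conjunction on the right does not hold.

Converse. If n ≡ 7 (mod 8) and n ≡ 4 (mod 5), then by the Chinese remainder theorem n ≡ 39 (mod 40). Since 39 ≡ 3 (mod 4) and 4 ∣ 40, we get n ≡ 3 (mod 4).

Not equivalent: only (⇐) holds.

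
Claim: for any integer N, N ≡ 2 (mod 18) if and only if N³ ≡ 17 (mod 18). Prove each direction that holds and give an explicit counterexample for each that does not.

(⇒) This fails: take N = 2. Then 2 ≡ 2 (mod 18), but 2³ = 8 ≡ 8 (mod 18), not 17.

(⇐) This fails: take N = 5. Then 5³ = 125 ≡ 17 (mod 18), yet 5 ≡ 5 (mod 18), not 2.

(⇒) fails and (⇐) fails.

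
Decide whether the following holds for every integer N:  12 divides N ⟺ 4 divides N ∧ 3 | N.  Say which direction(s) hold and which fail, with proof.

Both implications hold.

Forward direction. If 12 ∣ N, write N = 12q. Since 12 = 3·4, N = 4·(3q), so 4 ∣ N; and since 12 = 4·3, N = 3·(4q), so 3 ∣ N.

Converse. Suppose 4 ∣ N and 3 ∣ N. Any common multiple of 4 and 3 is a multiple of their lcm; here gcd(4, 3) = 1, so lcm(4, 3) = 4·3 = 12, so 12 ∣ N.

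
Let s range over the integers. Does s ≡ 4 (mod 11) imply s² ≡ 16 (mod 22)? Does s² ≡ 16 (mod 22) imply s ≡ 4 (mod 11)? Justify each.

(⟹) This fails: take s = 15. Then 15 ≡ 4 (mod 11), but 15² = 225 ≡ 5 (mod 22), not 16.

(⟸) This fails: take s = 18. Then 18² = 324 ≡ 16 (mod 22), yet 18 ≡ 7 (mod 11), not 4.

(⇒) fails and (⇐) fails.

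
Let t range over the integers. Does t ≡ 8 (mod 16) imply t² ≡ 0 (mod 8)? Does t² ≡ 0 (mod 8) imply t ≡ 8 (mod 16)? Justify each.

(→) Suppose t ≡ 8 (mod 16). Then t² ≡ 8² = 64 (mod 16), and since 8 ∣ 16, also t² ≡ 0 (mod 8).

(←) This fails: take t = 0. Then 0² = 0 ≡ 0 (mod 8), yet 0 ≡ 0 (mod 16), not 8.

(⇒) holds; (⇐) fails.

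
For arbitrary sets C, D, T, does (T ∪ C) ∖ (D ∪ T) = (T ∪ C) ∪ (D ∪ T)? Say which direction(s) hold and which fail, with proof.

The sets are not equal: only the forward inclusion holds.

Forward inclusion. Let x ∈ (T ∪ C) ∖ (D ∪ T). Then x ∈ C and x ∉ D, T, from which x ∈ (T ∪ C) ∪ (D ∪ T).

Reverse inclusion. This inclusion fails. Take C = ∅, D = {1}, T = ∅; then 1 ∈ (T ∪ C) ∪ (D ∪ T) but 1 ∉ (T ∪ C) ∖ (D ∪ T).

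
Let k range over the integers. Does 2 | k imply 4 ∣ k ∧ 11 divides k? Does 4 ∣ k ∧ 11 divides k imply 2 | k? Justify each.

(←) Suppose 4 ∣ k and 11 ∣ k. Any common multiple of 4 and 11 is a multiple of their lcm; here gcd(4, 11) = 1, so lcm(4, 11) = 4·11 = 44, so 44 ∣ k. Since 2 ∣ 44, it follows that 2 ∣ k.

(→) This fails: take k = 2. Certainly 2 ∣ 2, but 4 ∤ 2.

Only the reverse direction holds.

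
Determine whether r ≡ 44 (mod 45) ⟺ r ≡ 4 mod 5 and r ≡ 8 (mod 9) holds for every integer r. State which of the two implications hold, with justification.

(←) If r ≡ 4 (mod 5) and r ≡ 8 (mod 9), then by the Chinese remainder theorem r ≡ 44 (mod 45). This is exactly r ≡ 44 (mod 45).

(→) Suppose r ≡ 44 (mod 45); write r = 45j + 44. Since 5 ∣ 45, reducing mod 5 gives r ≡ 44 ≡ 4 (mod 5); since 9 ∣ 45, reducing mod 9 gives r ≡ 44 ≡ 8 (mod 9).

Both directions hold.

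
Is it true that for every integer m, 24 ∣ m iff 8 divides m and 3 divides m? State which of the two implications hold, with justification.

Both implications hold.

(⟹) If 24 ∣ m, write m = 24q. Since 24 = 3·8, m = 8·(3q), so 8 ∣ m; and since 24 = 8·3, m = 3·(8q), so 3 ∣ m.

(⟸) Suppose 8 ∣ m and 3 ∣ m. Any common multiple of 8 and 3 is a multiple of their lcm; here gcd(8, 3) = 1, so lcm(8, 3) = 8·3 = 24, so 24 ∣ m.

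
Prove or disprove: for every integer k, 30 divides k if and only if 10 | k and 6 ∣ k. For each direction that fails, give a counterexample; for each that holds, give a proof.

Both directions hold; the statement is true.

(⇐) Suppose 10 ∣ k and 6 ∣ k. Any common multiple of 10 and 6 is a multiple of their lcm; here lcm(10, 6) = 10·6/gcd(10, 6) = 60/2 = 30, so 30 ∣ k.

(⇒) If 30 ∣ k, write k = 30q. Since 30 = 3·10, k = 10·(3q), so 10 ∣ k; and since 30 = 5·6, k = 6·(5q), so 6 ∣ k.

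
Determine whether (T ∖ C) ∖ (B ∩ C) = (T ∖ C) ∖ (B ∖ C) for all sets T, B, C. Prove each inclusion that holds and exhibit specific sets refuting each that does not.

(⊆) This inclusion fails. Take T = {1}, B = {1}, C = ∅; then 1 ∈ (T ∖ C) ∖ (B ∩ C) but 1 ∉ (T ∖ C) ∖ (B ∖ C).

(⊇) Let x ∈ (T ∖ C) ∖ (B ∖ C). Then x ∈ T and x ∉ B, C, from which x ∈ (T ∖ C) ∖ (B ∩ C).

(⊆) fails; (⊇) holds.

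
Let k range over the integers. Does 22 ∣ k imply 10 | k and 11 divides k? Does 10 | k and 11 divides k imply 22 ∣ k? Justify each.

(⇒) This fails: take k = 22. Certainly 22 ∣ 22, but 10 ∤ 22.

(⇐) Suppose 10 ∣ k and 11 ∣ k. Any common multiple of 10 and 11 is a multiple of their lcm; here gcd(10, 11) = 1, so lcm(10, 11) = 10·11 = 110, so 110 ∣ k. Since 22 ∣ 110, it follows that 22 ∣ k.

Only the reverse direction holds.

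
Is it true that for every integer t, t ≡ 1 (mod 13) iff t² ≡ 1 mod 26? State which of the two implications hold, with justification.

(⇒) fails and (⇐) fails.

(⇒) This fails: take t = 14. Then 14 ≡ 1 (mod 13), but 14² = 196 ≡ 14 (mod 26), not 1.

(⇐) This fails: take t = 25. Then 25² = 625 ≡ 1 (mod 26), yet 25 ≡ 12 (mod 13), not 1.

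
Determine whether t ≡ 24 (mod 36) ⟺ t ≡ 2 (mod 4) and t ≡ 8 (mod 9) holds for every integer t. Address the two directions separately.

Both directions fail.

(⇒) This fails: t = 24 gives 24 ≡ 24 (mod 36) but 24 ≡ 0 (mod 4), so the conjunction on the right does not hold.

(⇐) This fails: t = 26 satisfies both congruences on the right (26 ≡ 2 mod 4 and 26 ≡ 8 mod 9) yet 26 ≡ 26 (mod 36), not 24.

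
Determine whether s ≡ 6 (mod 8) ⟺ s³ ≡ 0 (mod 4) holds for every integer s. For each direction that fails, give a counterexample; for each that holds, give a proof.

Only the forward direction holds.

(⟹) Suppose s ≡ 6 (mod 8). Then s³ ≡ 6³ = 216 (mod 8), and since 4 ∣ 8, also s³ ≡ 0 (mod 4).

(⟸) This fails: take s = 0. Then 0³ = 0 ≡ 0 (mod 4), yet 0 ≡ 0 (mod 8), not 6.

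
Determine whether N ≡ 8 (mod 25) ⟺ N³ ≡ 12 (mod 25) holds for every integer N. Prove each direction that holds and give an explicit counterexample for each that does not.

(⟹) Suppose N ≡ 8 (mod 25). Write N = 25j + 8. Then (25j + 8)³ = 15625j³ + 15000j² + 4800j + 512 = 25(625j³ + 600j² + 192j + 20) + 12, so N³ ≡ 12 (mod 25).

(⟸) Conversely, suppose N³ ≡ 12 (mod 25). The only residue r in {0, …, 24} with r³ ≡ 12 (mod 25) is r = 8, so N ≡ 8 (mod 25).

The biconditional holds.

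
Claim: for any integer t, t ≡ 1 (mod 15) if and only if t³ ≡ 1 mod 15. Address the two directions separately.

Both directions hold; the statement is true.

[⇒] Suppose t ≡ 1 (mod 15). Write t = 15j + 1. Then (15j + 1)³ = 3375j³ + 675j² + 45j + 1 = 15(225j³ + 45j² + 3j) + 1, so t³ ≡ 1 (mod 15).

[⇐] Conversely, suppose t³ ≡ 1 (mod 15). The only residue r in {0, …, 14} with r³ ≡ 1 (mod 15) is r = 1, so t ≡ 1 (mod 15).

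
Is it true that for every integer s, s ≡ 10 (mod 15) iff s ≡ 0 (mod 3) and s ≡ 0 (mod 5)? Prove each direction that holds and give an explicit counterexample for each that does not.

(⇒) This fails: s = 10 gives 10 ≡ 10 (mod 15) but 10 ≡ 1 (mod 3), so the conjunction on the right does not hold.

(⇐) This fails: s = 0 satisfies both congruences on the right (0 ≡ 0 mod 3 and 0 ≡ 0 mod 5) yet 0 ≡ 0 (mod 15), not 10.

Neither direction holds.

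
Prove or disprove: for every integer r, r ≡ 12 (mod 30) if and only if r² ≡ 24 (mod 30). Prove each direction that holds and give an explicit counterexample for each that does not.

Not equivalent: only (⇒) holds.

(→) Suppose r ≡ 12 (mod 30). Write r = 30j + 12. Then (30j + 12)² = 900j² + 720j + 144 = 30(30j² + 24j + 4) + 24, so r² ≡ 24 (mod 30).

(←) This fails: take r = 18. Then 18² = 324 ≡ 24 (mod 30), yet 18 ≡ 18 (mod 30), not 12.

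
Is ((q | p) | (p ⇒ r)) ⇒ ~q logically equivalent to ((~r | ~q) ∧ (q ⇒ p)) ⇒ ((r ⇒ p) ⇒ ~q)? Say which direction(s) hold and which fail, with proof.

(⟸) This fails. Under p = F, q = T, r = F, the left side is false but the right side is true.

(⟹) Assume the antecedent. If p is true, the antecedent forces (p = T, q = F, r = F) or (p = T, q = F, r = T), and the consequent holds there. If p is false, the consequent reduces to true regardless of the other variables. Either way the consequent holds.

Only the forward direction holds.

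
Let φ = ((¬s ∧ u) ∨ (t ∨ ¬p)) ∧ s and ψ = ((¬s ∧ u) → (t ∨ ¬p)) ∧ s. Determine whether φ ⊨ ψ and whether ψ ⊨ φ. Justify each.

(⇒) holds; (⇐) fails.

[⇐] This fails. Under t = F, s = T, u = F, p = T, the left side is false but the right side is true.

[⇒] Assume the antecedent. If s is true, ((¬s ∧ u) → (t ∨ ¬p)) ∧ s reduces to true regardless of the other variables. If s is false, the antecedent cannot hold. Either way ((¬s ∧ u) → (t ∨ ¬p)) ∧ s holds.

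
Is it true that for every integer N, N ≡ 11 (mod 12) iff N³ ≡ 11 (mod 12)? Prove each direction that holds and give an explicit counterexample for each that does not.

The biconditional holds.

(⇐) Suppose N³ ≡ 11 (mod 12). The only residue r in {0, …, 11} with r³ ≡ 11 (mod 12) is r = 11, so N ≡ 11 (mod 12).

(⇒) Suppose N ≡ 11 (mod 12). Write N = 12j + 11. Then (12j + 11)³ = 1728j³ + 4752j² + 4356j + 1331 = 12(144j³ + 396j² + 363j + 110) + 11, so N³ ≡ 11 (mod 12).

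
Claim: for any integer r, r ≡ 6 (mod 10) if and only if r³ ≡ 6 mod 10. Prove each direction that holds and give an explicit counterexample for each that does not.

The biconditional holds.

(⟹) Suppose r ≡ 6 (mod 10). Write r = 10j + 6. Then (10j + 6)³ = 1000j³ + 1800j² + 1080j + 216 = 10(100j³ + 180j² + 108j + 21) + 6, so r³ ≡ 6 (mod 10).

(⟸) Conversely, suppose r³ ≡ 6 (mod 10). The only residue r in {0, …, 9} with r³ ≡ 6 (mod 10) is r = 6, so r ≡ 6 (mod 10).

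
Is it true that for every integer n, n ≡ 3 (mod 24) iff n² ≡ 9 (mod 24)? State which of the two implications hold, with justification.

(⇒) Suppose n ≡ 3 (mod 24). Write n = 24j + 3. Then (24j + 3)² = 576j² + 144j + 9 = 24(24j² + 6j) + 9, so n² ≡ 9 (mod 24).

(⇐) This fails: take n = 9. Then 9² = 81 ≡ 9 (mod 24), yet 9 ≡ 9 (mod 24), not 3.

Only the forward direction holds.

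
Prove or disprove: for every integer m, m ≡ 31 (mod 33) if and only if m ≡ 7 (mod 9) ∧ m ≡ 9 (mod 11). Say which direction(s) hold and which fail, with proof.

(→) This fails: m = 64 gives 64 ≡ 31 (mod 33) but 64 ≡ 1 (mod 9), so the conjunction on the right does not hold.

(←) Conversely, if m ≡ 7 (mod 9) and m ≡ 9 (mod 11), then by the Chinese remainder theorem m ≡ 97 (mod 99). Since 97 ≡ 31 (mod 33) and 33 ∣ 99, we get m ≡ 31 (mod 33).

Only the reverse direction holds.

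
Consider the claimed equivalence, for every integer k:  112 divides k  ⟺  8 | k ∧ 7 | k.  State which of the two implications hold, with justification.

The forward direction holds; the converse fails.

[⇐] This fails: take k = 56. Both 8 ∣ 56 and 7 ∣ 56, yet 56 is not a multiple of 112 (since 56 = 0·112 + 56), so 112 ∤ 56.

[⇒] If 112 ∣ k, write k = 112q. Since 112 = 14·8, k = 8·(14q), so 8 ∣ k; and since 112 = 16·7, k = 7·(16q), so 7 ∣ k.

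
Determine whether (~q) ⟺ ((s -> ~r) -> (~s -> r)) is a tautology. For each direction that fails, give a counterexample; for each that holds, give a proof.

[⇒] This fails. Under q = F, r = F, s = F, the left side is true but the right side is false.

[⇐] This fails. Under q = T, r = T, s = F, the left side is false but the right side is true.

Both directions fail.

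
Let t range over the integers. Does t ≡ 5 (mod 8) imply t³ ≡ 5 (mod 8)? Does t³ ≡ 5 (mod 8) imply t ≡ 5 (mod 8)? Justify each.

[⇒] Suppose t ≡ 5 (mod 8). Write t = 8j + 5. Then (8j + 5)³ = 512j³ + 960j² + 600j + 125 = 8(64j³ + 120j² + 75j + 15) + 5, so t³ ≡ 5 (mod 8).

[⇐] Conversely, suppose t³ ≡ 5 (mod 8). The only residue r in {0, …, 7} with r³ ≡ 5 (mod 8) is r = 5, so t ≡ 5 (mod 8).

Both directions hold; the statement is true.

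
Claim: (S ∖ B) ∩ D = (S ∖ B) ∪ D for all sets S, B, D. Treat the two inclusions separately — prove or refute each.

(⊆) holds; (⊇) fails.

(⊇) This inclusion fails. Take S = {1}, B = ∅, D = ∅; then 1 ∈ (S ∖ B) ∪ D but 1 ∉ (S ∖ B) ∩ D.

(⊆) Let x ∈ (S ∖ B) ∩ D. Then x ∈ S ∩ D and x ∉ B, from which x ∈ (S ∖ B) ∪ D.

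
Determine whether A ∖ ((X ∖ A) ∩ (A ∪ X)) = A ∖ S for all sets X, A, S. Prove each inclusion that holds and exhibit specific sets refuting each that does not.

(⊆) fails; (⊇) holds.

(⟹) This inclusion fails. Take X = ∅, A = {1}, S = {1}; then 1 ∈ A ∖ ((X ∖ A) ∩ (A ∪ X)) but 1 ∉ A ∖ S.

(⟸) Let x ∈ A ∖ S. Then either x ∈ A and x ∉ X, S; or x ∈ X ∩ A and x ∉ S. In each case x ∈ A ∖ ((X ∖ A) ∩ (A ∪ X)), so A ∖ S ⊆ A ∖ ((X ∖ A) ∩ (A ∪ X)).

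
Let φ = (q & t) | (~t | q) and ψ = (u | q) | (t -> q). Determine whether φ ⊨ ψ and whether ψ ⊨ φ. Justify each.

(⟹) Assume the antecedent. If q is true, (u | q) | (t -> q) reduces to true regardless of the other variables. If q is false, the antecedent forces (q = F, t = F, u = F) or (q = F, t = F, u = T), and (u | q) | (t -> q) holds there. Either way (u | q) | (t -> q) holds.

(⟸) This fails. Under q = F, t = T, u = T, the left side is false but the right side is true.

Only the forward direction holds.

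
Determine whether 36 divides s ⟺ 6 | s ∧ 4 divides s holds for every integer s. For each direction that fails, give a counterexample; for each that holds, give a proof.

(⇐) This fails: take s = 12. Both 6 ∣ 12 and 4 ∣ 12, yet 12 is not a multiple of 36 (since 12 = 0·36 + 12), so 36 ∤ 12.

(⇒) If 36 ∣ s, write s = 36q. Since 36 = 6·6, s = 6·(6q), so 6 ∣ s; and since 36 = 9·4, s = 4·(9q), so 4 ∣ s.

The forward direction holds; the converse fails.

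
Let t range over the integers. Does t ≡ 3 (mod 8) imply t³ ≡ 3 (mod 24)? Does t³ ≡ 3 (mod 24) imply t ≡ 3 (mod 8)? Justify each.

[⇒] This fails: take t = 11. Then 11 ≡ 3 (mod 8), but 11³ = 1331 ≡ 11 (mod 24), not 3.

[⇐] Conversely, the residues r modulo 24 with r³ ≡ 3 (mod 24) are exactly {3}, and each is ≡ 3 (mod 8).

Not equivalent: only (⇐) holds.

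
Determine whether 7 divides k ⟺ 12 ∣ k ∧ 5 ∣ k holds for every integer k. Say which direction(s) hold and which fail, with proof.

(⇒) This fails: take k = 7. Certainly 7 ∣ 7, but 12 ∤ 7.

(⇐) This fails: take k = 60. Both 12 ∣ 60 and 5 ∣ 60, yet 60 is not a multiple of 7 (since 60 = 8·7 + 4), so 7 ∤ 60.

Neither direction holds.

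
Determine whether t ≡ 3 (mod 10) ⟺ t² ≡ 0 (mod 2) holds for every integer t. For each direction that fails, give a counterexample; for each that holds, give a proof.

(⟹) This fails: take t = 3. Then 3 ≡ 3 (mod 10), but 3² = 9 ≡ 1 (mod 2), not 0.

(⟸) This fails: take t = 0. Then 0² = 0 ≡ 0 (mod 2), yet 0 ≡ 0 (mod 10), not 3.

Neither implication holds.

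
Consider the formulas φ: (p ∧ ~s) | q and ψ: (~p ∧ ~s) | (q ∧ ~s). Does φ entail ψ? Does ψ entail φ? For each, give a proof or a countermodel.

Forward direction. This fails. Under p = T, s = F, q = F, the left side is true but the right side is false.

Converse. This fails. Under p = F, s = F, q = F, the left side is false but the right side is true.

Both directions fail.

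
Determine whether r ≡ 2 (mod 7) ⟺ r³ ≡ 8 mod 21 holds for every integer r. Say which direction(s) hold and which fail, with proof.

Neither implication holds.

(⟹) This fails: take r = 9. Then 9 ≡ 2 (mod 7), but 9³ = 729 ≡ 15 (mod 21), not 8.

(⟸) This fails: take r = 8. Then 8³ = 512 ≡ 8 (mod 21), yet 8 ≡ 1 (mod 7), not 2.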